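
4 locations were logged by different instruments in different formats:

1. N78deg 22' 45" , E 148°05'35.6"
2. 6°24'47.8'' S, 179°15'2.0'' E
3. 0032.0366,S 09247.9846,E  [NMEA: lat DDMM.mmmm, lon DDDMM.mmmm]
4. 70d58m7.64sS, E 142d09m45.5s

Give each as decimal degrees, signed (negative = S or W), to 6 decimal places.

1. 78.379167, 148.093222
2. -6.413278, 179.250556
3. -0.533943, 92.799743
4. -70.968789, 142.162639

Point 1:
  Latitude: 78° + 22/60 + 45/3600 = 78 + 0.366667 + 0.012500 = 78.3791667
  N ⇒ keep positive
  Longitude: 148 + 5/60 + 35.6/3600 = 148.0932222
  E → positive
Point 2:
  Latitude: 6 + 24/60 + 47.8/3600 = 6.4132778
  S → negative
  Lon: 179 + 15/60 + 2/3600 = 179.2505556
  E → positive
Point 3:
  φ: split at 2 digits → 00° and 32.0366′; 0 + 32.0366/60 = 0.5339433
  hemisphere S, so the sign is −
  Longitude: degrees = first 3 digits = 92, minutes = 47.9846; 92 + 47.9846/60 = 92.7997433
  E → positive
Point 4:
  Lat: 58′ + 7.64″ = 58.12733′; 70 + 58.12733/60 = 70.9687889
  hemisphere S, so the sign is −
  Lon: 9′ + 45.5″ = 9.75833′; 142 + 9.75833/60 = 142.1626389
  E ⇒ keep positive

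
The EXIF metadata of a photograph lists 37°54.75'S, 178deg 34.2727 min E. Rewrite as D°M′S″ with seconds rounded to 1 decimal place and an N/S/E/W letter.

Lat: 54.75000′ → 54′ and 0.75000 × 60 = 45.000″
Lon: fractional minutes 0.27270 × 60 = 16.362″

37°54′45.0″ S, 178°34′16.4″ E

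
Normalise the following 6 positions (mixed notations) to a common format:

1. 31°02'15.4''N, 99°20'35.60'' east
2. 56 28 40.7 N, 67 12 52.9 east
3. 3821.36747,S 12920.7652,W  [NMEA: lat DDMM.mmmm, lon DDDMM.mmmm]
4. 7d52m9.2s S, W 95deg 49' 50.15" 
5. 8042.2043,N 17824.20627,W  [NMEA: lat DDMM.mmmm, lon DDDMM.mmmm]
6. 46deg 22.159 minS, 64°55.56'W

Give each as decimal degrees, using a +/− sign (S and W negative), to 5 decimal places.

1. 31.03761, 99.34322
2. 56.47797, 67.21469
3. -38.35612, -129.34609
4. -7.86922, -95.83060
5. 80.70341, -178.40344
6. -46.36932, -64.92600

Point 1:
  Latitude: 2′ + 15.4″ = 2.25667′; 31 + 2.25667/60 = 31.037611
  N ⇒ keep positive
  Lon: 99 + 20/60 + 35.6/3600 = 99.343222
  E → positive
Point 2:
  Latitude: 56° + 28/60 + 40.7/3600 = 56 + 0.466667 + 0.011306 = 56.477972
  N → positive
  Lon: 67° + 12/60 + 52.9/3600 = 67 + 0.200000 + 0.014694 = 67.214694
  E → positive
Point 3:
  Latitude: degrees = first 2 digits = 38, minutes = 21.36747; 38 + 21.36747/60 = 38.356125
  hemisphere S, so the sign is −
  Longitude: degrees = first 3 digits = 129, minutes = 20.7652; 129 + 20.7652/60 = 129.346087
  W → negative
Point 4:
  Latitude: 52′ + 9.2″ = 52.15333′; 7 + 52.15333/60 = 7.869222
  hemisphere S, so the sign is −
  Longitude: 95 + 49/60 + 50.15/3600 = 95.830597
  W → negative
Point 5:
  φ: degrees = first 2 digits = 80, minutes = 42.2043; 80 + 42.2043/60 = 80.703405
  N → positive
  Longitude: split at 3 digits → 178° and 24.20627′; 178 + 24.20627/60 = 178.403438
  W → negative
Point 6:
  Lat: 46 + 22.159/60 = 46.369317
  S → negative
  Lon: 55.56′ = 0.926000°; total 64.926000
  W ⇒ negate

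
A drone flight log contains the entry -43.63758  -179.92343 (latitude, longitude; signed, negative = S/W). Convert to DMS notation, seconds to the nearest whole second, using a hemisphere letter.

Latitude is negative → S; |value| = 43.637580
Lat: whole degrees 43; 38.25480′ → 38′ and 15.29″
Longitude is negative → W; |value| = 179.923430
λ: whole degrees 179; 55.40580′ → 55′ and 24.35″

43°38′15″ S, 179°55′24″ W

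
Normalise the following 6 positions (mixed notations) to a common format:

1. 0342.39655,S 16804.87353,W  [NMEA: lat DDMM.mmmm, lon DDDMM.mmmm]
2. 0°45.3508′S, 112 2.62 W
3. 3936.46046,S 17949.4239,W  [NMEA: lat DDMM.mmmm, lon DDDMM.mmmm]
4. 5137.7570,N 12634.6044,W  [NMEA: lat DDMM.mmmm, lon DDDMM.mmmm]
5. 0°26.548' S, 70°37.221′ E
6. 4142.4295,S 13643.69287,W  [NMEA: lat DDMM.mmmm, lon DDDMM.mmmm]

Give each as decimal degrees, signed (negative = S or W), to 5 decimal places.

Point 1:
  Latitude: degrees = first 2 digits = 3, minutes = 42.39655; 3 + 42.39655/60 = 3.706609
  S → negative
  λ: split at 3 digits → 168° and 4.87353′; 168 + 4.87353/60 = 168.081226
  W → negative
Point 2:
  Lat: 0 + 45.3508/60 = 0.755847
  S ⇒ negate
  λ: 112 + 2.62/60 = 112.043667
  W ⇒ negate
Point 3:
  φ: degrees = first 2 digits = 39, minutes = 36.46046; 39 + 36.46046/60 = 39.607674
  S → negative
  Lon: degrees = first 3 digits = 179, minutes = 49.4239; 179 + 49.4239/60 = 179.823732
  W ⇒ negate
Point 4:
  Lat: split at 2 digits → 51° and 37.757′; 51 + 37.757/60 = 51.629283
  N ⇒ keep positive
  λ: degrees = first 3 digits = 126, minutes = 34.6044; 126 + 34.6044/60 = 126.576740
  hemisphere W, so the sign is −
Point 5:
  Latitude: 0 + 26.548/60 = 0.442467
  S → negative
  λ: 70 + 37.221/60 = 70.620350
  E ⇒ keep positive
Point 6:
  Lat: split at 2 digits → 41° and 42.4295′; 41 + 42.4295/60 = 41.707158
  S ⇒ negate
  Longitude: degrees = first 3 digits = 136, minutes = 43.69287; 136 + 43.69287/60 = 136.728215
  W → negative

1. -3.70661, -168.08123
2. -0.75585, -112.04367
3. -39.60767, -179.82373
4. 51.62928, -126.57674
5. -0.44247, 70.62035
6. -41.70716, -136.72821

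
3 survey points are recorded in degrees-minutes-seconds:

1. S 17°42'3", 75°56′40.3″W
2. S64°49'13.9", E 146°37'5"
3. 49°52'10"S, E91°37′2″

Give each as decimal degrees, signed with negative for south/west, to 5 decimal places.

1. -17.70083, -75.94453
2. -64.82053, 146.61806
3. -49.86944, 91.61722

Point 1:
  Lat: 17 + 42/60 + 3/3600 = 17.700833
  hemisphere S, so the sign is −
  Longitude: 75° + 56/60 + 40.3/3600 = 75 + 0.933333 + 0.011194 = 75.944528
  hemisphere W, so the sign is −
Point 2:
  φ: 64° + 49/60 + 13.9/3600 = 64 + 0.816667 + 0.003861 = 64.820528
  hemisphere S, so the sign is −
  Lon: 146° + 37/60 + 5/3600 = 146 + 0.616667 + 0.001389 = 146.618056
  E ⇒ keep positive
Point 3:
  φ: 49 + 52/60 + 10/3600 = 49.869444
  S → negative
  Lon: 91 + 37/60 + 2/3600 = 91.617222
  E ⇒ keep positive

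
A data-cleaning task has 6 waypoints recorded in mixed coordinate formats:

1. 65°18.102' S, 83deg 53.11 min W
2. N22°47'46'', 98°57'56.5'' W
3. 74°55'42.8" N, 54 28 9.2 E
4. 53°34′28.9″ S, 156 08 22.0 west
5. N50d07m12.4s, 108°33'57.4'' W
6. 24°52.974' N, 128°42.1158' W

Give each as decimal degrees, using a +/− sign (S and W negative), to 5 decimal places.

Point 1:
  Lat: 18.102′ = 0.301700°; total 65.301700
  S ⇒ negate
  Longitude: 83 + 53.11/60 = 83.885167
  W ⇒ negate
Point 2:
  Latitude: 47′ + 46″ = 47.76667′; 22 + 47.76667/60 = 22.796111
  N ⇒ keep positive
  λ: 98 + 57/60 + 56.5/3600 = 98.965694
  W ⇒ negate
Point 3:
  Lat: 74° + 55/60 + 42.8/3600 = 74 + 0.916667 + 0.011889 = 74.928556
  N ⇒ keep positive
  λ: 54° + 28/60 + 9.2/3600 = 54 + 0.466667 + 0.002556 = 54.469222
  E ⇒ keep positive
Point 4:
  Lat: 53° + 34/60 + 28.9/3600 = 53 + 0.566667 + 0.008028 = 53.574694
  hemisphere S, so the sign is −
  λ: 156° + 8/60 + 22/3600 = 156 + 0.133333 + 0.006111 = 156.139444
  W → negative
Point 5:
  φ: 7′ + 12.4″ = 7.20667′; 50 + 7.20667/60 = 50.120111
  N → positive
  Lon: 108 + 33/60 + 57.4/3600 = 108.565944
  W → negative
Point 6:
  Lat: 24 + 52.974/60 = 24.882900
  N → positive
  λ: 128 + 42.1158/60 = 128.701930
  W ⇒ negate

1. -65.30170, -83.88517
2. 22.79611, -98.96569
3. 74.92856, 54.46922
4. -53.57469, -156.13944
5. 50.12011, -108.56594
6. 24.88290, -128.70193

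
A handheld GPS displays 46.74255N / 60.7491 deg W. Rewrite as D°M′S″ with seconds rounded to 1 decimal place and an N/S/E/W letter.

46°44′33.2″ N, 60°44′56.8″ W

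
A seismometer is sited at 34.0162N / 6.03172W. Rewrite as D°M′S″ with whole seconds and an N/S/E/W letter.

34°00′58″ N, 6°01′54″ W

Lat: 0.016200° → 0.97200′; 0.97200 × 60 = 58.32″
Longitude: 0.031720° → 1.90320′; 0.90320 × 60 = 54.19″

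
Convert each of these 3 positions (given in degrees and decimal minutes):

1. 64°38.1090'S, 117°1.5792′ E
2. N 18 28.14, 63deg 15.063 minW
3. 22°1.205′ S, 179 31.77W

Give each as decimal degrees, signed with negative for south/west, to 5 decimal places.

Point 1:
  Latitude: 64 + 38.109/60 = 64.635150
  S → negative
  Lon: 1.5792′ = 0.026320°; total 117.026320
  E ⇒ keep positive
Point 2:
  Lat: 28.14′ = 0.469000°; total 18.469000
  N ⇒ keep positive
  Longitude: 63 + 15.063/60 = 63.251050
  W ⇒ negate
Point 3:
  Lat: 1.205′ = 0.020083°; total 22.020083
  S → negative
  λ: 31.77′ = 0.529500°; total 179.529500
  W → negative

1. -64.63515, 117.02632
2. 18.46900, -63.25105
3. -22.02008, -179.52950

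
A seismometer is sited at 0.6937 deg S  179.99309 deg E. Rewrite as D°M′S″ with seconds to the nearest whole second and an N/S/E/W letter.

0°41′37″ S, 179°59′35″ E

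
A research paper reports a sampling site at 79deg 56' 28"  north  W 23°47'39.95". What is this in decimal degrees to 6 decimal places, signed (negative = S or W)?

φ: 79 + 56/60 + 28/3600 = 79.9411111
N ⇒ keep positive
Lon: 23° + 47/60 + 39.95/3600 = 23 + 0.783333 + 0.011097 = 23.7944306
hemisphere W, so the sign is −

79.941111, -23.794431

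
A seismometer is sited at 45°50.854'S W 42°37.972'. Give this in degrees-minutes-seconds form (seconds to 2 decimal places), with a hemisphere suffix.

φ: fractional minutes 0.85400 × 60 = 51.2400″
λ: fractional minutes 0.97200 × 60 = 58.3200″

45°50′51.24″ S, 42°37′58.32″ W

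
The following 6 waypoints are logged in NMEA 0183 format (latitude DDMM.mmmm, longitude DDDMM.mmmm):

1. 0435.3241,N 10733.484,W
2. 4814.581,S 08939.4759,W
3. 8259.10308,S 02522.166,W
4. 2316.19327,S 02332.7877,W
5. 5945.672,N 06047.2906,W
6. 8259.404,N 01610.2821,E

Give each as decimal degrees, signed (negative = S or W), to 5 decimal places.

Point 1:
  Latitude: degrees = first 2 digits = 4, minutes = 35.3241; 4 + 35.3241/60 = 4.588735
  N → positive
  λ: degrees = first 3 digits = 107, minutes = 33.484; 107 + 33.484/60 = 107.558067
  W → negative
Point 2:
  Latitude: split at 2 digits → 48° and 14.581′; 48 + 14.581/60 = 48.243017
  S ⇒ negate
  Lon: degrees = first 3 digits = 89, minutes = 39.4759; 89 + 39.4759/60 = 89.657932
  W → negative
Point 3:
  Latitude: degrees = first 2 digits = 82, minutes = 59.10308; 82 + 59.10308/60 = 82.985051
  S ⇒ negate
  Longitude: split at 3 digits → 025° and 22.166′; 25 + 22.166/60 = 25.369433
  W ⇒ negate
Point 4:
  Latitude: degrees = first 2 digits = 23, minutes = 16.19327; 23 + 16.19327/60 = 23.269888
  hemisphere S, so the sign is −
  Lon: degrees = first 3 digits = 23, minutes = 32.7877; 23 + 32.7877/60 = 23.546462
  hemisphere W, so the sign is −
Point 5:
  Latitude: degrees = first 2 digits = 59, minutes = 45.672; 59 + 45.672/60 = 59.761200
  N ⇒ keep positive
  Longitude: split at 3 digits → 060° and 47.2906′; 60 + 47.2906/60 = 60.788177
  W ⇒ negate
Point 6:
  φ: degrees = first 2 digits = 82, minutes = 59.404; 82 + 59.404/60 = 82.990067
  N ⇒ keep positive
  λ: split at 3 digits → 016° and 10.2821′; 16 + 10.2821/60 = 16.171368
  E → positive

1. 4.58874, -107.55807
2. -48.24302, -89.65793
3. -82.98505, -25.36943
4. -23.26989, -23.54646
5. 59.76120, -60.78818
6. 82.99007, 16.17137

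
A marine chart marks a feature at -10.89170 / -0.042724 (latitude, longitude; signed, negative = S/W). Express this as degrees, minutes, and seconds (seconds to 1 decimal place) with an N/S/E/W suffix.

10°53′30.1″ S, 0°02′33.8″ W

Latitude is negative → S; |value| = 10.891700
Lat: 0.891700° → 53.50200′; 0.50200 × 60 = 30.120″
Longitude is negative → W; |value| = 0.042724
Lon: 0.042724 × 60 = 2.56344′ → 2′, remainder × 60 = 33.806″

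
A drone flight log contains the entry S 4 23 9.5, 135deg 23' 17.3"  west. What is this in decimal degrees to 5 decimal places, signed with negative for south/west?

Lat: 4 + 23/60 + 9.5/3600 = 4.385972
hemisphere S, so the sign is −
Longitude: 135° + 23/60 + 17.3/3600 = 135 + 0.383333 + 0.004806 = 135.388139
W ⇒ negate

-4.38597, -135.38814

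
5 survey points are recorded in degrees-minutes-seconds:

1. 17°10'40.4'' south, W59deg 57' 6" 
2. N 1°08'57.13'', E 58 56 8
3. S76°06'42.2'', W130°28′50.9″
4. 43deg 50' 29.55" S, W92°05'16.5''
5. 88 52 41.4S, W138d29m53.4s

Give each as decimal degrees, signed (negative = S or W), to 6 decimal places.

1. -17.177889, -59.951667
2. 1.149203, 58.935556
3. -76.111722, -130.480806
4. -43.841542, -92.087917
5. -88.878167, -138.498167

Point 1:
  Lat: 17 + 10/60 + 40.4/3600 = 17.1778889
  S → negative
  Lon: 57′ + 6″ = 57.10000′; 59 + 57.10000/60 = 59.9516667
  W ⇒ negate
Point 2:
  Latitude: 8′ + 57.13″ = 8.95217′; 1 + 8.95217/60 = 1.1492028
  N → positive
  Longitude: 58 + 56/60 + 8/3600 = 58.9355556
  E → positive
Point 3:
  Lat: 6′ + 42.2″ = 6.70333′; 76 + 6.70333/60 = 76.1117222
  S ⇒ negate
  λ: 130° + 28/60 + 50.9/3600 = 130 + 0.466667 + 0.014139 = 130.4808056
  W → negative
Point 4:
  Lat: 43° + 50/60 + 29.55/3600 = 43 + 0.833333 + 0.008208 = 43.8415417
  hemisphere S, so the sign is −
  Lon: 92 + 5/60 + 16.5/3600 = 92.0879167
  W ⇒ negate
Point 5:
  Lat: 88 + 52/60 + 41.4/3600 = 88.8781667
  hemisphere S, so the sign is −
  Longitude: 138° + 29/60 + 53.4/3600 = 138 + 0.483333 + 0.014833 = 138.4981667
  W ⇒ negate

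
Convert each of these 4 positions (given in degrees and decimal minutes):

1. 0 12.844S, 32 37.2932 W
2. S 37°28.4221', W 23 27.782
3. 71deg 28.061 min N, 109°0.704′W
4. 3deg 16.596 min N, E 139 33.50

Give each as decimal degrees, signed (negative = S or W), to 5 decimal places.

1. -0.21407, -32.62155
2. -37.47370, -23.46303
3. 71.46768, -109.01173
4. 3.27660, 139.55833

Point 1:
  Latitude: 0 + 12.844/60 = 0.214067
  S ⇒ negate
  λ: 32 + 37.2932/60 = 32.621553
  hemisphere W, so the sign is −
Point 2:
  Lat: 37 + 28.4221/60 = 37.473702
  S ⇒ negate
  λ: 23 + 27.782/60 = 23.463033
  W ⇒ negate
Point 3:
  φ: 71 + 28.061/60 = 71.467683
  N → positive
  λ: 0.704′ = 0.011733°; total 109.011733
  hemisphere W, so the sign is −
Point 4:
  φ: 16.596′ = 0.276600°; total 3.276600
  N ⇒ keep positive
  λ: 33.5′ = 0.558333°; total 139.558333
  E ⇒ keep positive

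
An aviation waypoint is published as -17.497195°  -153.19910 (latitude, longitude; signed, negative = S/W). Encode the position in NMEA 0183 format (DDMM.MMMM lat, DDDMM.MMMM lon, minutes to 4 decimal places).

Latitude is negative → S; |value| = 17.497195
Lat: fractional part 0.497195 → 29.831700 minutes
Longitude is negative → W; |value| = 153.199100
Longitude: 153° + 0.199100 × 60 = 153° 11.946000′

1729.8317,S / 15311.9460,W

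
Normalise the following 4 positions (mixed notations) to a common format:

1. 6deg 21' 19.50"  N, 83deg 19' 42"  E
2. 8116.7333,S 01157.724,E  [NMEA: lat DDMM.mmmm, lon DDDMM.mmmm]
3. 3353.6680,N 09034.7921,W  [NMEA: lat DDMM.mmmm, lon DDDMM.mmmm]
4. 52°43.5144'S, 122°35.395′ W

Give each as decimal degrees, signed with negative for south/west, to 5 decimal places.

1. 6.35542, 83.32833
2. -81.27889, 11.96207
3. 33.89447, -90.57987
4. -52.72524, -122.58992

Point 1:
  Lat: 6 + 21/60 + 19.5/3600 = 6.355417
  N ⇒ keep positive
  Longitude: 83° + 19/60 + 42/3600 = 83 + 0.316667 + 0.011667 = 83.328333
  E → positive
Point 2:
  Latitude: degrees = first 2 digits = 81, minutes = 16.7333; 81 + 16.7333/60 = 81.278888
  S ⇒ negate
  λ: degrees = first 3 digits = 11, minutes = 57.724; 11 + 57.724/60 = 11.962067
  E → positive
Point 3:
  Latitude: split at 2 digits → 33° and 53.668′; 33 + 53.668/60 = 33.894467
  N → positive
  Longitude: degrees = first 3 digits = 90, minutes = 34.7921; 90 + 34.7921/60 = 90.579868
  W ⇒ negate
Point 4:
  Latitude: 52 + 43.5144/60 = 52.725240
  S → negative
  Longitude: 35.395′ = 0.589917°; total 122.589917
  W ⇒ negate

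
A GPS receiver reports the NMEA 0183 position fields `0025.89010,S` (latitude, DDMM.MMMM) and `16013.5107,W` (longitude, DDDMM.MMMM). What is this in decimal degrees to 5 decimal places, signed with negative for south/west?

-0.43150, -160.22518

Lat: degrees = first 2 digits = 0, minutes = 25.8901; 0 + 25.8901/60 = 0.431502
S ⇒ negate
λ: degrees = first 3 digits = 160, minutes = 13.5107; 160 + 13.5107/60 = 160.225178
W → negative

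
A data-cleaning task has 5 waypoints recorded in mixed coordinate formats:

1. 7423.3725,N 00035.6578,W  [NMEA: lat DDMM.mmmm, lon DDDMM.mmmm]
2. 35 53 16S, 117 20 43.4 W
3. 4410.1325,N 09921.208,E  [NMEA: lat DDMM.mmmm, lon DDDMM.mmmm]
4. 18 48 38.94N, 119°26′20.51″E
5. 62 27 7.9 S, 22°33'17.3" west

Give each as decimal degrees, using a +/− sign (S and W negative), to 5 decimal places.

1. 74.38954, -0.59430
2. -35.88778, -117.34539
3. 44.16888, 99.35347
4. 18.81082, 119.43903
5. -62.45219, -22.55481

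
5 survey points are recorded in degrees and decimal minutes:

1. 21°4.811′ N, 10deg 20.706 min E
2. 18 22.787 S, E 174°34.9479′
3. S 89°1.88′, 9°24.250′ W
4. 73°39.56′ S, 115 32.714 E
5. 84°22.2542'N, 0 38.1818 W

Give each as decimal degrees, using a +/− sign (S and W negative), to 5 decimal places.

1. 21.08018, 10.34510
2. -18.37978, 174.58247
3. -89.03133, -9.40417
4. -73.65933, 115.54523
5. 84.37090, -0.63636

Point 1:
  φ: 21 + 4.811/60 = 21.080183
  N → positive
  Longitude: 20.706′ = 0.345100°; total 10.345100
  E ⇒ keep positive
Point 2:
  Latitude: 18 + 22.787/60 = 18.379783
  S → negative
  Lon: 174 + 34.9479/60 = 174.582465
  E → positive
Point 3:
  φ: 1.88′ = 0.031333°; total 89.031333
  S ⇒ negate
  Longitude: 24.25′ = 0.404167°; total 9.404167
  W → negative
Point 4:
  φ: 39.56′ = 0.659333°; total 73.659333
  S ⇒ negate
  λ: 32.714′ = 0.545233°; total 115.545233
  E ⇒ keep positive
Point 5:
  Lat: 84 + 22.2542/60 = 84.370903
  N → positive
  Lon: 0 + 38.1818/60 = 0.636363
  W ⇒ negate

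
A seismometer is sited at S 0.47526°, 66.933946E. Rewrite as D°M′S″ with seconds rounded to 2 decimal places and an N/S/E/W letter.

Lat: 0.475260 × 60 = 28.51560′ → 28′, remainder × 60 = 30.9360″
Longitude: 0.933946 × 60 = 56.03676′ → 56′, remainder × 60 = 2.2056″

0°28′30.94″ S, 66°56′2.21″ E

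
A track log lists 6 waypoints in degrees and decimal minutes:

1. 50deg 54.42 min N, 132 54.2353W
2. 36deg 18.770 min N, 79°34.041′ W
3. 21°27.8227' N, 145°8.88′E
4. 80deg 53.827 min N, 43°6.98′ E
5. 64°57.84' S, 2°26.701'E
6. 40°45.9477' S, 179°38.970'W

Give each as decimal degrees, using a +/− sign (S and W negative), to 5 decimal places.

Point 1:
  Lat: 54.42′ = 0.907000°; total 50.907000
  N ⇒ keep positive
  Longitude: 132 + 54.2353/60 = 132.903922
  W → negative
Point 2:
  φ: 18.77′ = 0.312833°; total 36.312833
  N ⇒ keep positive
  Lon: 79 + 34.041/60 = 79.567350
  W ⇒ negate
Point 3:
  Lat: 27.8227′ = 0.463712°; total 21.463712
  N → positive
  Longitude: 145 + 8.88/60 = 145.148000
  E ⇒ keep positive
Point 4:
  φ: 80 + 53.827/60 = 80.897117
  N ⇒ keep positive
  Longitude: 43 + 6.98/60 = 43.116333
  E ⇒ keep positive
Point 5:
  φ: 64 + 57.84/60 = 64.964000
  hemisphere S, so the sign is −
  Longitude: 26.701′ = 0.445017°; total 2.445017
  E → positive
Point 6:
  Latitude: 40 + 45.9477/60 = 40.765795
  S ⇒ negate
  Lon: 38.97′ = 0.649500°; total 179.649500
  W → negative

1. 50.90700, -132.90392
2. 36.31283, -79.56735
3. 21.46371, 145.14800
4. 80.89712, 43.11633
5. -64.96400, 2.44502
6. -40.76580, -179.64950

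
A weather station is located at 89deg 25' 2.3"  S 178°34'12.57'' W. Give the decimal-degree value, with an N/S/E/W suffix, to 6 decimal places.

φ: 25′ + 2.3″ = 25.03833′; 89 + 25.03833/60 = 89.4173056
Longitude: 178° + 34/60 + 12.57/3600 = 178 + 0.566667 + 0.003492 = 178.5701583

89.417306° S, 178.570158° W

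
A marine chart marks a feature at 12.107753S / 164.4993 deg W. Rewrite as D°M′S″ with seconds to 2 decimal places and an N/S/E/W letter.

Lat: whole degrees 12; 6.46518′ → 6′ and 27.9108″
Longitude: 0.499300 × 60 = 29.95800′ → 29′, remainder × 60 = 57.4800″

12°06′27.91″ S, 164°29′57.48″ W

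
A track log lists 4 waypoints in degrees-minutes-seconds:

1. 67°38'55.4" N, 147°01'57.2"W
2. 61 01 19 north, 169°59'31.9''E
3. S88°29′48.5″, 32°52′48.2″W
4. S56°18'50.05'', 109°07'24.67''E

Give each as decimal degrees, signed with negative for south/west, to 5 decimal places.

1. 67.64872, -147.03256
2. 61.02194, 169.99219
3. -88.49681, -32.88006
4. -56.31390, 109.12352

Point 1:
  φ: 67° + 38/60 + 55.4/3600 = 67 + 0.633333 + 0.015389 = 67.648722
  N → positive
  λ: 147 + 1/60 + 57.2/3600 = 147.032556
  W → negative
Point 2:
  Latitude: 61° + 1/60 + 19/3600 = 61 + 0.016667 + 0.005278 = 61.021944
  N ⇒ keep positive
  Longitude: 169 + 59/60 + 31.9/3600 = 169.992194
  E ⇒ keep positive
Point 3:
  Latitude: 88 + 29/60 + 48.5/3600 = 88.496806
  hemisphere S, so the sign is −
  λ: 52′ + 48.2″ = 52.80333′; 32 + 52.80333/60 = 32.880056
  W ⇒ negate
Point 4:
  φ: 56° + 18/60 + 50.05/3600 = 56 + 0.300000 + 0.013903 = 56.313903
  S ⇒ negate
  λ: 109° + 7/60 + 24.67/3600 = 109 + 0.116667 + 0.006853 = 109.123519
  E ⇒ keep positive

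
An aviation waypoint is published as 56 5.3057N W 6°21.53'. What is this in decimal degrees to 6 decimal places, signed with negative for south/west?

56.088428, -6.358833

φ: 56 + 5.3057/60 = 56.0884283
N → positive
Lon: 21.53′ = 0.358833°; total 6.3588333
W ⇒ negate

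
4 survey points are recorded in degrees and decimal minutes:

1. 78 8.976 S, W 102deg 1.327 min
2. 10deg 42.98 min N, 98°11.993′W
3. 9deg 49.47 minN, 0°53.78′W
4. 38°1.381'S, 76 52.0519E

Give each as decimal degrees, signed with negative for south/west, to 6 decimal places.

1. -78.149600, -102.022117
2. 10.716333, -98.199883
3. 9.824500, -0.896333
4. -38.023017, 76.867532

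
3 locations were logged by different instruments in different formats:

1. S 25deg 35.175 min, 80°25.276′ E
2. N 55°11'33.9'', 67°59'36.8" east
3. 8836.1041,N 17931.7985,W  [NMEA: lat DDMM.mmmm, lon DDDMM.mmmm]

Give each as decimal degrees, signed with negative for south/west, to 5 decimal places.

Point 1:
  Latitude: 25 + 35.175/60 = 25.586250
  hemisphere S, so the sign is −
  Lon: 80 + 25.276/60 = 80.421267
  E ⇒ keep positive
Point 2:
  φ: 55° + 11/60 + 33.9/3600 = 55 + 0.183333 + 0.009417 = 55.192750
  N ⇒ keep positive
  Longitude: 67 + 59/60 + 36.8/3600 = 67.993556
  E ⇒ keep positive
Point 3:
  Lat: split at 2 digits → 88° and 36.1041′; 88 + 36.1041/60 = 88.601735
  N → positive
  Longitude: degrees = first 3 digits = 179, minutes = 31.7985; 179 + 31.7985/60 = 179.529975
  hemisphere W, so the sign is −

1. -25.58625, 80.42127
2. 55.19275, 67.99356
3. 88.60174, -179.52998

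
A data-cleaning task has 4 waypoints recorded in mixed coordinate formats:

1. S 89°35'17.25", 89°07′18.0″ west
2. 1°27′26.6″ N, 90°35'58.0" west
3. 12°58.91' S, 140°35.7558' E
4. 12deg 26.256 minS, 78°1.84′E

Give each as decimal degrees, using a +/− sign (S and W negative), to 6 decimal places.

Point 1:
  Latitude: 89 + 35/60 + 17.25/3600 = 89.5881250
  S ⇒ negate
  λ: 7′ + 18″ = 7.30000′; 89 + 7.30000/60 = 89.1216667
  hemisphere W, so the sign is −
Point 2:
  φ: 1 + 27/60 + 26.6/3600 = 1.4573889
  N → positive
  Longitude: 90° + 35/60 + 58/3600 = 90 + 0.583333 + 0.016111 = 90.5994444
  W → negative
Point 3:
  φ: 12 + 58.91/60 = 12.9818333
  S → negative
  Longitude: 140 + 35.7558/60 = 140.5959300
  E → positive
Point 4:
  Latitude: 26.256′ = 0.437600°; total 12.4376000
  S → negative
  Longitude: 1.84′ = 0.030667°; total 78.0306667
  E ⇒ keep positive

1. -89.588125, -89.121667
2. 1.457389, -90.599444
3. -12.981833, 140.595930
4. -12.437600, 78.030667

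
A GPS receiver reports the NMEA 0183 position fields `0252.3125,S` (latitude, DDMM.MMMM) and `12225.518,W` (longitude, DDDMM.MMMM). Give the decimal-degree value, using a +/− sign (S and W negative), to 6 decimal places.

Lat: degrees = first 2 digits = 2, minutes = 52.3125; 2 + 52.3125/60 = 2.8718750
hemisphere S, so the sign is −
λ: split at 3 digits → 122° and 25.518′; 122 + 25.518/60 = 122.4253000
hemisphere W, so the sign is −

-2.871875, -122.425300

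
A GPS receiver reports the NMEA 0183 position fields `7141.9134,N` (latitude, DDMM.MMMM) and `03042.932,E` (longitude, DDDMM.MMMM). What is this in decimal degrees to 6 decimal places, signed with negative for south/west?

Lat: split at 2 digits → 71° and 41.9134′; 71 + 41.9134/60 = 71.6985567
N → positive
Lon: split at 3 digits → 030° and 42.932′; 30 + 42.932/60 = 30.7155333
E ⇒ keep positive

71.698557, 30.715533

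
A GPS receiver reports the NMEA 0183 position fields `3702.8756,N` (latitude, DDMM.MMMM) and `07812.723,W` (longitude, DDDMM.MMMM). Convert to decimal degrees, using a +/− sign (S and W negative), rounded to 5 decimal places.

φ: degrees = first 2 digits = 37, minutes = 2.8756; 37 + 2.8756/60 = 37.047927
N ⇒ keep positive
λ: split at 3 digits → 078° and 12.723′; 78 + 12.723/60 = 78.212050
hemisphere W, so the sign is −

37.04793, -78.21205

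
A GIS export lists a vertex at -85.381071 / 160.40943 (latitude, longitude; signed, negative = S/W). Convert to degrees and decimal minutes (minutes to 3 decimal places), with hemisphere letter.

Latitude is negative → S; |value| = 85.381071
Lat: fractional part 0.381071 → 22.86426 minutes
Lon: minutes = (160.409430 − 160) × 60 = 24.56580

85° 22.864′ S, 160° 24.566′ E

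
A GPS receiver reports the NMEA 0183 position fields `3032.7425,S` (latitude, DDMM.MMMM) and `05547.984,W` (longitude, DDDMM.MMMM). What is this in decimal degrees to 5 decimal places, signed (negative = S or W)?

φ: split at 2 digits → 30° and 32.7425′; 30 + 32.7425/60 = 30.545708
hemisphere S, so the sign is −
λ: split at 3 digits → 055° and 47.984′; 55 + 47.984/60 = 55.799733
hemisphere W, so the sign is −

-30.54571, -55.79973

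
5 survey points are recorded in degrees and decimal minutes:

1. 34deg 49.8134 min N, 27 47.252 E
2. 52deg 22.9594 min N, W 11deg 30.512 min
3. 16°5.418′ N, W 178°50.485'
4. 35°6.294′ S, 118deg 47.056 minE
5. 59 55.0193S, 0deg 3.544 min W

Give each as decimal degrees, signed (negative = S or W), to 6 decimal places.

1. 34.830223, 27.787533
2. 52.382657, -11.508533
3. 16.090300, -178.841417
4. -35.104900, 118.784267
5. -59.916988, -0.059067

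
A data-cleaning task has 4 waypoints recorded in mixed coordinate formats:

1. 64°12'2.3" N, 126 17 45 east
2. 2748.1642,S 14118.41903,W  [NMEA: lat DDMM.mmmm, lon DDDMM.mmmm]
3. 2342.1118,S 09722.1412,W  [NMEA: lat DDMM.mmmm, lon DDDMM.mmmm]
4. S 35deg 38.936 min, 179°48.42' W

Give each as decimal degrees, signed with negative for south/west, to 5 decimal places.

1. 64.20064, 126.29583
2. -27.80274, -141.30698
3. -23.70186, -97.36902
4. -35.64893, -179.80700

Point 1:
  φ: 64 + 12/60 + 2.3/3600 = 64.200639
  N → positive
  Lon: 126° + 17/60 + 45/3600 = 126 + 0.283333 + 0.012500 = 126.295833
  E → positive
Point 2:
  Latitude: split at 2 digits → 27° and 48.1642′; 27 + 48.1642/60 = 27.802737
  S → negative
  λ: split at 3 digits → 141° and 18.41903′; 141 + 18.41903/60 = 141.306984
  hemisphere W, so the sign is −
Point 3:
  φ: degrees = first 2 digits = 23, minutes = 42.1118; 23 + 42.1118/60 = 23.701863
  S → negative
  λ: degrees = first 3 digits = 97, minutes = 22.1412; 97 + 22.1412/60 = 97.369020
  W → negative
Point 4:
  Latitude: 35 + 38.936/60 = 35.648933
  S → negative
  Longitude: 179 + 48.42/60 = 179.807000
  hemisphere W, so the sign is −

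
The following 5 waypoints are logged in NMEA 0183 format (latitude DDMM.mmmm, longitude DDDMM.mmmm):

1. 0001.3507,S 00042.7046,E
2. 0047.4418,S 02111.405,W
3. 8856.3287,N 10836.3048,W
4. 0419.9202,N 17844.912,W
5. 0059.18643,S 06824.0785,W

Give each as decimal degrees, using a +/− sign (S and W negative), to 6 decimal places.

1. -0.022512, 0.711743
2. -0.790697, -21.190083
3. 88.938812, -108.605080
4. 4.332003, -178.748533
5. -0.986441, -68.401308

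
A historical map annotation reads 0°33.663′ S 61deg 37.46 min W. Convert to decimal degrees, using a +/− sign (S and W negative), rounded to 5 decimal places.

Lat: 33.663′ = 0.561050°; total 0.561050
S → negative
λ: 61 + 37.46/60 = 61.624333
W ⇒ negate

-0.56105, -61.62433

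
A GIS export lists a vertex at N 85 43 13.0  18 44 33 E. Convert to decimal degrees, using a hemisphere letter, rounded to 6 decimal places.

85.720278° N, 18.742500° E

Lat: 43′ + 13″ = 43.21667′; 85 + 43.21667/60 = 85.7202778
Lon: 44′ + 33″ = 44.55000′; 18 + 44.55000/60 = 18.7425000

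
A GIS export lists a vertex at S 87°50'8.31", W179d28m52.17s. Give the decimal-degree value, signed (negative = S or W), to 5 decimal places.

Latitude: 87° + 50/60 + 8.31/3600 = 87 + 0.833333 + 0.002308 = 87.835642
S → negative
λ: 179 + 28/60 + 52.17/3600 = 179.481158
W → negative

-87.83564, -179.48116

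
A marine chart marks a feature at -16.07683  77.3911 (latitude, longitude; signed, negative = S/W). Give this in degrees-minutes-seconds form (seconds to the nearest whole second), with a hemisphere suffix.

Latitude is negative → S; |value| = 16.076830
Latitude: 0.076830 × 60 = 4.60980′ → 4′, remainder × 60 = 36.59″
Lon: 0.391100 × 60 = 23.46600′ → 23′, remainder × 60 = 27.96″

16°04′37″ S, 77°23′28″ E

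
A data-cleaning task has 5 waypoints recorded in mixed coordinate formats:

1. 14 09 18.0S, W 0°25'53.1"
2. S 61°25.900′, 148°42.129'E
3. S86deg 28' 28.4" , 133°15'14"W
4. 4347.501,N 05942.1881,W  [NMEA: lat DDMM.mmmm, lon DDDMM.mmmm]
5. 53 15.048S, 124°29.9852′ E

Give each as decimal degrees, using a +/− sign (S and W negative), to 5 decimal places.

Point 1:
  Latitude: 14° + 9/60 + 18/3600 = 14 + 0.150000 + 0.005000 = 14.155000
  hemisphere S, so the sign is −
  λ: 25′ + 53.1″ = 25.88500′; 0 + 25.88500/60 = 0.431417
  hemisphere W, so the sign is −
Point 2:
  Latitude: 61 + 25.9/60 = 61.431667
  S ⇒ negate
  λ: 148 + 42.129/60 = 148.702150
  E → positive
Point 3:
  Lat: 86° + 28/60 + 28.4/3600 = 86 + 0.466667 + 0.007889 = 86.474556
  S ⇒ negate
  Lon: 15′ + 14″ = 15.23333′; 133 + 15.23333/60 = 133.253889
  W ⇒ negate
Point 4:
  Lat: split at 2 digits → 43° and 47.501′; 43 + 47.501/60 = 43.791683
  N ⇒ keep positive
  λ: degrees = first 3 digits = 59, minutes = 42.1881; 59 + 42.1881/60 = 59.703135
  W ⇒ negate
Point 5:
  φ: 53 + 15.048/60 = 53.250800
  S ⇒ negate
  Lon: 124 + 29.9852/60 = 124.499753
  E → positive

1. -14.15500, -0.43142
2. -61.43167, 148.70215
3. -86.47456, -133.25389
4. 43.79168, -59.70314
5. -53.25080, 124.49975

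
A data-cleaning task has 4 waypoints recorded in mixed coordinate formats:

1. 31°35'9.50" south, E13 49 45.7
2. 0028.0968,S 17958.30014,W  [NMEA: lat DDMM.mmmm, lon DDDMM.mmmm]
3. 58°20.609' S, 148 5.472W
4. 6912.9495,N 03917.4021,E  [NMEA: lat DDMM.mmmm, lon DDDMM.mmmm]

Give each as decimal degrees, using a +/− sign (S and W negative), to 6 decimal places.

1. -31.585972, 13.829361
2. -0.468280, -179.971669
3. -58.343483, -148.091200
4. 69.215825, 39.290035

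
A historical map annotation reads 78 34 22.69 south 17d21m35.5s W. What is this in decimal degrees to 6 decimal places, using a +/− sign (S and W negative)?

-78.572969, -17.359861

Latitude: 78° + 34/60 + 22.69/3600 = 78 + 0.566667 + 0.006303 = 78.5729694
S → negative
Longitude: 21′ + 35.5″ = 21.59167′; 17 + 21.59167/60 = 17.3598611
W ⇒ negate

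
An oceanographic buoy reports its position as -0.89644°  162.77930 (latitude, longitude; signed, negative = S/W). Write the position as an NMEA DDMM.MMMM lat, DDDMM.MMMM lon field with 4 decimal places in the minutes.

Latitude is negative → S; |value| = 0.896440
Lat: minutes = (0.896440 − 0) × 60 = 53.786400
λ: fractional part 0.779300 → 46.758000 minutes

0053.7864,S / 16246.7580,E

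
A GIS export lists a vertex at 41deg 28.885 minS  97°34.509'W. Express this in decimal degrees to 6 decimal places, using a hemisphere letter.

41.481417° S, 97.575150° W

Latitude: 41 + 28.885/60 = 41.4814167
Lon: 34.509′ = 0.575150°; total 97.5751500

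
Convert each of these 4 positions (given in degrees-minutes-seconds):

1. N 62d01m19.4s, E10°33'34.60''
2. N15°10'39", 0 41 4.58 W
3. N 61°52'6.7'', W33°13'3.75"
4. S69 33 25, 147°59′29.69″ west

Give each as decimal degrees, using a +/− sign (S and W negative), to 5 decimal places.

1. 62.02206, 10.55961
2. 15.17750, -0.68461
3. 61.86853, -33.21771
4. -69.55694, -147.99158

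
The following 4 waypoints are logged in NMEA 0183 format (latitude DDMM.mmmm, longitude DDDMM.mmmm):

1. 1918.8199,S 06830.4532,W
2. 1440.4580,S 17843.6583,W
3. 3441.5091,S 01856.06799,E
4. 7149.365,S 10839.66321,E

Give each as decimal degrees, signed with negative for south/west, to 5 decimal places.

Point 1:
  Lat: degrees = first 2 digits = 19, minutes = 18.8199; 19 + 18.8199/60 = 19.313665
  hemisphere S, so the sign is −
  λ: split at 3 digits → 068° and 30.4532′; 68 + 30.4532/60 = 68.507553
  W → negative
Point 2:
  Latitude: degrees = first 2 digits = 14, minutes = 40.458; 14 + 40.458/60 = 14.674300
  S → negative
  Lon: degrees = first 3 digits = 178, minutes = 43.6583; 178 + 43.6583/60 = 178.727638
  W ⇒ negate
Point 3:
  Latitude: split at 2 digits → 34° and 41.5091′; 34 + 41.5091/60 = 34.691818
  S → negative
  λ: degrees = first 3 digits = 18, minutes = 56.06799; 18 + 56.06799/60 = 18.934467
  E → positive
Point 4:
  φ: split at 2 digits → 71° and 49.365′; 71 + 49.365/60 = 71.822750
  S → negative
  λ: degrees = first 3 digits = 108, minutes = 39.66321; 108 + 39.66321/60 = 108.661054
  E ⇒ keep positive

1. -19.31367, -68.50755
2. -14.67430, -178.72764
3. -34.69182, 18.93447
4. -71.82275, 108.66105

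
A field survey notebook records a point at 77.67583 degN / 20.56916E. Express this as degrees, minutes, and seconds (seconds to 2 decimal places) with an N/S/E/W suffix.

77°40′32.99″ N, 20°34′8.98″ E

Latitude: 0.675830° → 40.54980′; 0.54980 × 60 = 32.9880″
Longitude: 0.569160 × 60 = 34.14960′ → 34′, remainder × 60 = 8.9760″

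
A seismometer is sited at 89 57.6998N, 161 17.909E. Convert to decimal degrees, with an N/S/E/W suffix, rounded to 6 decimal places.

φ: 57.6998′ = 0.961663°; total 89.9616633
λ: 161 + 17.909/60 = 161.2984833

89.961663° N, 161.298483° E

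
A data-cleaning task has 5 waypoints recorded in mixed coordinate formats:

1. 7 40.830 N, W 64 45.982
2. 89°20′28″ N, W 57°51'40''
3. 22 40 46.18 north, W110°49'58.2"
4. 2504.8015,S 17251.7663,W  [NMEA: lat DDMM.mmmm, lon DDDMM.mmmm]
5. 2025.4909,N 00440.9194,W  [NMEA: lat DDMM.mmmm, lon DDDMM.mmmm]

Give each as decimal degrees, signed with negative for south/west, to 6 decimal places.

Point 1:
  φ: 40.83′ = 0.680500°; total 7.6805000
  N → positive
  Longitude: 45.982′ = 0.766367°; total 64.7663667
  hemisphere W, so the sign is −
Point 2:
  Latitude: 89° + 20/60 + 28/3600 = 89 + 0.333333 + 0.007778 = 89.3411111
  N → positive
  Lon: 57 + 51/60 + 40/3600 = 57.8611111
  hemisphere W, so the sign is −
Point 3:
  φ: 22° + 40/60 + 46.18/3600 = 22 + 0.666667 + 0.012828 = 22.6794944
  N → positive
  λ: 110° + 49/60 + 58.2/3600 = 110 + 0.816667 + 0.016167 = 110.8328333
  hemisphere W, so the sign is −
Point 4:
  Latitude: split at 2 digits → 25° and 4.8015′; 25 + 4.8015/60 = 25.0800250
  S ⇒ negate
  Longitude: split at 3 digits → 172° and 51.7663′; 172 + 51.7663/60 = 172.8627717
  W ⇒ negate
Point 5:
  φ: split at 2 digits → 20° and 25.4909′; 20 + 25.4909/60 = 20.4248483
  N ⇒ keep positive
  Longitude: split at 3 digits → 004° and 40.9194′; 4 + 40.9194/60 = 4.6819900
  W ⇒ negate

1. 7.680500, -64.766367
2. 89.341111, -57.861111
3. 22.679494, -110.832833
4. -25.080025, -172.862772
5. 20.424848, -4.681990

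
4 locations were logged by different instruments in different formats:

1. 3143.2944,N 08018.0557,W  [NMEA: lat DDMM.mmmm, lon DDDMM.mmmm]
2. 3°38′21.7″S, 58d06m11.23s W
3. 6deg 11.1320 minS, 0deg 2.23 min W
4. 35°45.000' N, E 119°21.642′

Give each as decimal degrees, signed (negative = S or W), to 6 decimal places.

1. 31.721573, -80.300928
2. -3.639361, -58.103119
3. -6.185533, -0.037167
4. 35.750000, 119.360700

Point 1:
  Lat: degrees = first 2 digits = 31, minutes = 43.2944; 31 + 43.2944/60 = 31.7215733
  N → positive
  Lon: degrees = first 3 digits = 80, minutes = 18.0557; 80 + 18.0557/60 = 80.3009283
  W ⇒ negate
Point 2:
  Lat: 3 + 38/60 + 21.7/3600 = 3.6393611
  S ⇒ negate
  λ: 58° + 6/60 + 11.23/3600 = 58 + 0.100000 + 0.003119 = 58.1031194
  W → negative
Point 3:
  Latitude: 6 + 11.132/60 = 6.1855333
  S ⇒ negate
  λ: 0 + 2.23/60 = 0.0371667
  W → negative
Point 4:
  Latitude: 35 + 45/60 = 35.7500000
  N → positive
  Lon: 119 + 21.642/60 = 119.3607000
  E → positive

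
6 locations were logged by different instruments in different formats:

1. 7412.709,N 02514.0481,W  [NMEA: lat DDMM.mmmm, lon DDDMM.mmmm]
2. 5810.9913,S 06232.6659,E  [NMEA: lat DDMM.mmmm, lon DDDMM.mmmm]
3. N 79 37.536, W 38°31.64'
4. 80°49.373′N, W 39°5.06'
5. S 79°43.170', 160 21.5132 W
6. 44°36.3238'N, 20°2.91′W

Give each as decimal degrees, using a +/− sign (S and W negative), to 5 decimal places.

Point 1:
  φ: degrees = first 2 digits = 74, minutes = 12.709; 74 + 12.709/60 = 74.211817
  N ⇒ keep positive
  λ: degrees = first 3 digits = 25, minutes = 14.0481; 25 + 14.0481/60 = 25.234135
  W ⇒ negate
Point 2:
  φ: split at 2 digits → 58° and 10.9913′; 58 + 10.9913/60 = 58.183188
  S ⇒ negate
  Longitude: degrees = first 3 digits = 62, minutes = 32.6659; 62 + 32.6659/60 = 62.544432
  E ⇒ keep positive
Point 3:
  Lat: 79 + 37.536/60 = 79.625600
  N → positive
  Lon: 38 + 31.64/60 = 38.527333
  W → negative
Point 4:
  Latitude: 49.373′ = 0.822883°; total 80.822883
  N ⇒ keep positive
  Longitude: 5.06′ = 0.084333°; total 39.084333
  W ⇒ negate
Point 5:
  Latitude: 79 + 43.17/60 = 79.719500
  hemisphere S, so the sign is −
  Longitude: 160 + 21.5132/60 = 160.358553
  hemisphere W, so the sign is −
Point 6:
  φ: 36.3238′ = 0.605397°; total 44.605397
  N ⇒ keep positive
  λ: 20 + 2.91/60 = 20.048500
  hemisphere W, so the sign is −

1. 74.21182, -25.23414
2. -58.18319, 62.54443
3. 79.62560, -38.52733
4. 80.82288, -39.08433
5. -79.71950, -160.35855
6. 44.60540, -20.04850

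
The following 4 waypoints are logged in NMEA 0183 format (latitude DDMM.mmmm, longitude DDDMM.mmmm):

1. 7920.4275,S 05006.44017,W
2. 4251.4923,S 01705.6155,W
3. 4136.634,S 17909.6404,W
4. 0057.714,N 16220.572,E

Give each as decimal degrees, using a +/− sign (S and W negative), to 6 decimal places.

Point 1:
  φ: split at 2 digits → 79° and 20.4275′; 79 + 20.4275/60 = 79.3404583
  S → negative
  Longitude: split at 3 digits → 050° and 6.44017′; 50 + 6.44017/60 = 50.1073362
  W ⇒ negate
Point 2:
  φ: split at 2 digits → 42° and 51.4923′; 42 + 51.4923/60 = 42.8582050
  S → negative
  Lon: split at 3 digits → 017° and 5.6155′; 17 + 5.6155/60 = 17.0935917
  W ⇒ negate
Point 3:
  φ: degrees = first 2 digits = 41, minutes = 36.634; 41 + 36.634/60 = 41.6105667
  S → negative
  Lon: split at 3 digits → 179° and 9.6404′; 179 + 9.6404/60 = 179.1606733
  hemisphere W, so the sign is −
Point 4:
  Lat: degrees = first 2 digits = 0, minutes = 57.714; 0 + 57.714/60 = 0.9619000
  N ⇒ keep positive
  λ: split at 3 digits → 162° and 20.572′; 162 + 20.572/60 = 162.3428667
  E → positive

1. -79.340458, -50.107336
2. -42.858205, -17.093592
3. -41.610567, -179.160673
4. 0.961900, 162.342867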